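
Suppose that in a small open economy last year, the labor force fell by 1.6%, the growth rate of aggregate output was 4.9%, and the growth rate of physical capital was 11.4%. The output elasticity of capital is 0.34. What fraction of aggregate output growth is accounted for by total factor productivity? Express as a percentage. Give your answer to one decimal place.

Labor's share = 1 − 0.34 = 0.66.
Physical capital: 0.34 × 11.4 = 3.876 pp.
The labor force: 0.66 × (-1.6) = -1.056 pp.
TFP growth = 4.9 − 2.82 = 2.08%.
TFP share of growth = 2.08 / 4.9 × 100 = 42.449%.

42.4%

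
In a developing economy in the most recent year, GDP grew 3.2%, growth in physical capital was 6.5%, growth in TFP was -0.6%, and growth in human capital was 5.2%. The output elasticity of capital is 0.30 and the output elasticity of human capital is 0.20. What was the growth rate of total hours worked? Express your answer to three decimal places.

1.620%

Labor's share = 1 − 0.3 − 0.2 = 0.5.
gY = gA + 0.3×6.5 + 0.2×5.2 + 0.5×g.
0.5×g = 3.2 + 0.6 − 2.99 = 0.81.
g = 0.81 / 0.5 = 1.62%.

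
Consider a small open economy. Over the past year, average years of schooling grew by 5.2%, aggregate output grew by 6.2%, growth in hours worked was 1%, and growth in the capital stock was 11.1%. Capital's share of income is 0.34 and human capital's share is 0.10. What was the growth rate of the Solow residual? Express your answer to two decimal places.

Labor's share = 1 − 0.34 − 0.1 = 0.56.
The capital stock: 0.34 × 11.1 = 3.774 pp.
Average years of schooling: 0.1 × 5.2 = 0.52 pp.
Hours worked: 0.56 × 1 = 0.56 pp.
TFP growth = 6.2 − 4.854 = 1.346%.

1.35%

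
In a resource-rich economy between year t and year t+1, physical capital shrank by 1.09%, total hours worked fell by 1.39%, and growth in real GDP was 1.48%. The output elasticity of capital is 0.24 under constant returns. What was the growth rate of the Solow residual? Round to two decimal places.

2.80%

Labor's share = 1 − 0.24 = 0.76.
Physical capital: 0.24 × (-1.09) = -0.2616 pp.
Total hours worked: 0.76 × (-1.39) = -1.0564 pp.
TFP growth = 1.48 + 1.318 = 2.798%.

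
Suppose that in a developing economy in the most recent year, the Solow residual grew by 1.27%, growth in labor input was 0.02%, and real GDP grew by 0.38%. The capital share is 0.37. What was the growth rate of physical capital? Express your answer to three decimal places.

Labor's share = 1 − 0.37 = 0.63.
gY = gA + 0.63×0.02 + 0.37×g.
0.37×g = 0.38 − 1.27 − 0.0126 = -0.9026.
g = -0.9026 / 0.37 = -2.43946%.

-2.439%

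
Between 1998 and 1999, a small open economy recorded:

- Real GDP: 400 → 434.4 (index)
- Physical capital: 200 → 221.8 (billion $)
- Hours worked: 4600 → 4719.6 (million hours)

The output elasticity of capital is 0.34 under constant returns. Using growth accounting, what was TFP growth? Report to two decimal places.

Real GDP growth = (434.4 − 400) / 400 = 8.6%.
Physical capital growth = (221.8 − 200) / 200 = 10.9%.
Hours worked growth = (4719.6 − 4600) / 4600 = 2.6%.
Labor's share = 1 − 0.34 = 0.66.
Physical capital: 0.34 × 10.9 = 3.706 pp.
Hours worked: 0.66 × 2.6 = 1.716 pp.
TFP growth = 8.6 − 5.422 = 3.178%.

3.18%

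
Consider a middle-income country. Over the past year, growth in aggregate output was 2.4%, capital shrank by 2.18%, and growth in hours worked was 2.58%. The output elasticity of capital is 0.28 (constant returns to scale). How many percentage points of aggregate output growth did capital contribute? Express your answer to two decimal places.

Contribution = share × growth = 0.28 × (-2.18) = -0.6104 pp.

-0.61 percentage points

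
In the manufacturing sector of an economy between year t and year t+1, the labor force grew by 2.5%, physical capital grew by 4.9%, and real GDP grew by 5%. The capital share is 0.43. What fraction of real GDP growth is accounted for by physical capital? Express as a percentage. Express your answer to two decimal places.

42.14%

Physical capital contributed 0.43 × 4.9 = 2.107 pp.
Share of growth = 2.107 / 5 × 100 = 42.14%.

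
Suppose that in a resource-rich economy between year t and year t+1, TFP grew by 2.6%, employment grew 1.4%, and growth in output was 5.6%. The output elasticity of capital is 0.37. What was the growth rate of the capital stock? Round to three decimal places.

5.724%

Labor's share = 1 − 0.37 = 0.63.
gY = gA + 0.63×1.4 + 0.37×g.
0.37×g = 5.6 − 2.6 − 0.882 = 2.118.
g = 2.118 / 0.37 = 5.72432%.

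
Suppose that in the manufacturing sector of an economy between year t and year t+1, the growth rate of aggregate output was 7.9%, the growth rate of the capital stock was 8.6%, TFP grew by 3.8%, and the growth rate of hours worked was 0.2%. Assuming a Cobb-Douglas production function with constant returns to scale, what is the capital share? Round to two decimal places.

gY = gA + α·gK + (1−α)·gL, so gY − gA − gL = α(gK − gL).
7.9 − 3.8 − 0.2 = α × (8.6 − 0.2).
3.9 = 8.4 α, so α = 0.4643.

0.46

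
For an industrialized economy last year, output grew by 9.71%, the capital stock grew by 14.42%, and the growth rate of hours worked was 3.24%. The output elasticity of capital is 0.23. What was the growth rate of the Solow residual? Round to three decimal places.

3.899%

Labor's share = 1 − 0.23 = 0.77.
The capital stock: 0.23 × 14.42 = 3.3166 pp.
Hours worked: 0.77 × 3.24 = 2.4948 pp.
TFP growth = 9.71 − 5.8114 = 3.8986%.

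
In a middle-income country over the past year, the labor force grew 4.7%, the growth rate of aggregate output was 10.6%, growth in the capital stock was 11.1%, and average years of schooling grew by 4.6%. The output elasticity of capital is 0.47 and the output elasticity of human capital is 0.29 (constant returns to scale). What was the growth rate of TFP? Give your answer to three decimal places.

TFP grew 2.921%.

Labor's share = 1 − 0.47 − 0.29 = 0.24.
The capital stock: 0.47 × 11.1 = 5.217 pp.
Average years of schooling: 0.29 × 4.6 = 1.334 pp.
The labor force: 0.24 × 4.7 = 1.128 pp.
TFP growth = 10.6 − 7.679 = 2.921%.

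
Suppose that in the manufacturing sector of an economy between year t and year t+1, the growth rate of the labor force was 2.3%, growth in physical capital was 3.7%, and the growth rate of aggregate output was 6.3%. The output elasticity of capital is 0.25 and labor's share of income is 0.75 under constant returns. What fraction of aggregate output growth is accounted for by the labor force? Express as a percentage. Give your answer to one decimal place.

27.4%

Labor's share = 1 − 0.25 = 0.75.
The labor force contributed 0.75 × 2.3 = 1.725 pp.
Share of growth = 1.725 / 6.3 × 100 = 27.381%.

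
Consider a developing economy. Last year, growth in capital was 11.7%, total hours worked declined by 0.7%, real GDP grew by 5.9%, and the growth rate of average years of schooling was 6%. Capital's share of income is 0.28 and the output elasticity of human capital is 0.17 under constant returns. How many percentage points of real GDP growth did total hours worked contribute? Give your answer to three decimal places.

Labor's share = 1 − 0.28 − 0.17 = 0.55.
Contribution = share × growth = 0.55 × (-0.7) = -0.385 pp.

-0.385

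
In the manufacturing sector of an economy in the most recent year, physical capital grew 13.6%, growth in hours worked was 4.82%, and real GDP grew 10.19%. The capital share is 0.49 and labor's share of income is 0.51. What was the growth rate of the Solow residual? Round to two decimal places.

The Solow residual grew 1.07%.

Labor's share = 1 − 0.49 = 0.51.
Physical capital: 0.49 × 13.6 = 6.664 pp.
Hours worked: 0.51 × 4.82 = 2.4582 pp.
TFP growth = 10.19 − 9.1222 = 1.0678%.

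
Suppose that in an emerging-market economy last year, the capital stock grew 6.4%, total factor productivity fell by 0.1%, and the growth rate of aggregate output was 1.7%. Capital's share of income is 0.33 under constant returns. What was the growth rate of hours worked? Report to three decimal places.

-0.466%

Labor's share = 1 − 0.33 = 0.67.
gY = gA + 0.33×6.4 + 0.67×g.
0.67×g = 1.7 + 0.1 − 2.112 = -0.312.
g = -0.312 / 0.67 = -0.46567%.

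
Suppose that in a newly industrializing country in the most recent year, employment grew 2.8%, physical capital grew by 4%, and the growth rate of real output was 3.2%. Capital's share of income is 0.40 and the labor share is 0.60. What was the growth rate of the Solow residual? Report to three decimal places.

-0.080%

Labor's share = 1 − 0.4 = 0.6.
Physical capital: 0.4 × 4 = 1.6 pp.
Employment: 0.6 × 2.8 = 1.68 pp.
TFP growth = 3.2 − 3.28 = -0.08%.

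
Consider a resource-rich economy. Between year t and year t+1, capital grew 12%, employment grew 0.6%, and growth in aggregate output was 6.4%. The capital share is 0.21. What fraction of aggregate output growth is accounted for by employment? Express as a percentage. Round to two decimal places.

Labor's share = 1 − 0.21 = 0.79.
Employment contributed 0.79 × 0.6 = 0.474 pp.
Share of growth = 0.474 / 6.4 × 100 = 7.4063%.

7.41%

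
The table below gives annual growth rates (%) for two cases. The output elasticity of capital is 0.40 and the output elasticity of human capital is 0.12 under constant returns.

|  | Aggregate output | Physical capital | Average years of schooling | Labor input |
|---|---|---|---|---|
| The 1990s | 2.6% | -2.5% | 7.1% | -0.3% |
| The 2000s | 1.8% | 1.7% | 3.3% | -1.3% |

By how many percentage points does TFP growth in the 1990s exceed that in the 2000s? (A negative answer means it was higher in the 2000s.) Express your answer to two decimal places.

Labor's share = 1 − 0.4 − 0.12 = 0.48.
The 1990s: TFP = 2.6 + 1 − 0.852 + 0.144 = 2.892%.
The 2000s: TFP = 1.8 − 0.68 − 0.396 + 0.624 = 1.348%.
Difference = 2.892 − (1.348) = 1.544 pp.

1.54 percentage points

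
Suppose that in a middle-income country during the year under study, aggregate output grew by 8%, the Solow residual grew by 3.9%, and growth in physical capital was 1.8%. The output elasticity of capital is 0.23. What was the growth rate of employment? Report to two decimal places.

Labor's share = 1 − 0.23 = 0.77.
gY = gA + 0.23×1.8 + 0.77×g.
0.77×g = 8 − 3.9 − 0.414 = 3.686.
g = 3.686 / 0.77 = 4.787%.

Employment growth was 4.79%.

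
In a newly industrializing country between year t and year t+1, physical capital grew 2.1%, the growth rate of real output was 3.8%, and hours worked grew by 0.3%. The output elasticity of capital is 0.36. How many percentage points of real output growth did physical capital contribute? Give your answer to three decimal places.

0.756 percentage points

Contribution = share × growth = 0.36 × 2.1 = 0.756 pp.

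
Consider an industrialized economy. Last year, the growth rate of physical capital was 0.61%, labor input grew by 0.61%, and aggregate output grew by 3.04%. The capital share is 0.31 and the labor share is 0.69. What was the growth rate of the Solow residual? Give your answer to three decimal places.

2.430%

Labor's share = 1 − 0.31 = 0.69.
Physical capital: 0.31 × 0.61 = 0.1891 pp.
Labor input: 0.69 × 0.61 = 0.4209 pp.
TFP growth = 3.04 − 0.61 = 2.43%.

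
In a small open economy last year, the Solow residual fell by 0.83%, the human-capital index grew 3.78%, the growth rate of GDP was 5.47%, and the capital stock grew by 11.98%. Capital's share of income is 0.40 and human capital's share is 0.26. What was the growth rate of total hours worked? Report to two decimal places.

Labor's share = 1 − 0.4 − 0.26 = 0.34.
gY = gA + 0.4×11.98 + 0.26×3.78 + 0.34×g.
0.34×g = 5.47 + 0.83 − 5.7748 = 0.5252.
g = 0.5252 / 0.34 = 1.5447%.

Total hours worked growth was 1.54%.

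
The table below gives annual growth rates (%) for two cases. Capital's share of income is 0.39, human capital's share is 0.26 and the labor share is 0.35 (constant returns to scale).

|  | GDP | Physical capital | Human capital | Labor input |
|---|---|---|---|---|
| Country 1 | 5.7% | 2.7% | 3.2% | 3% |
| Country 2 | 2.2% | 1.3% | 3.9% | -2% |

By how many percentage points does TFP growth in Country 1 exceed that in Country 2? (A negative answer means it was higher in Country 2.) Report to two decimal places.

Labor's share = 1 − 0.39 − 0.26 = 0.35.
Country 1: TFP = 5.7 − 1.053 − 0.832 − 1.05 = 2.765%.
Country 2: TFP = 2.2 − 0.507 − 1.014 + 0.7 = 1.379%.
Difference = 2.765 − (1.379) = 1.386 pp.

1.39 percentage points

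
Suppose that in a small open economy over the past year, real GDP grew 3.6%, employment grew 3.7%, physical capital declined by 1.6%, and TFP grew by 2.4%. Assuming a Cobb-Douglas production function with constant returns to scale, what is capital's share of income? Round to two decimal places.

gY = gA + α·gK + (1−α)·gL, so gY − gA − gL = α(gK − gL).
3.6 − 2.4 − 3.7 = α × (-1.6 − 3.7).
-2.5 = -5.3 α, so α = 0.4717.

Capital's share of income is 0.47.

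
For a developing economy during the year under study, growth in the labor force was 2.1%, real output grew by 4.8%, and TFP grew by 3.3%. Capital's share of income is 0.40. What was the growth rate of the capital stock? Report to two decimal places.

0.60%

Labor's share = 1 − 0.4 = 0.6.
gY = gA + 0.6×2.1 + 0.4×g.
0.4×g = 4.8 − 3.3 − 1.26 = 0.24.
g = 0.24 / 0.4 = 0.6%.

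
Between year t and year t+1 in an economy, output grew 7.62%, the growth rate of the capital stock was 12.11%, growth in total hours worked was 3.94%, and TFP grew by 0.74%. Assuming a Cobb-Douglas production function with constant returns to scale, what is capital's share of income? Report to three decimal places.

α = 0.360

gY = gA + α·gK + (1−α)·gL, so gY − gA − gL = α(gK − gL).
7.62 − 0.74 − 3.94 = α × (12.11 − 3.94).
2.94 = 8.17 α, so α = 0.35985.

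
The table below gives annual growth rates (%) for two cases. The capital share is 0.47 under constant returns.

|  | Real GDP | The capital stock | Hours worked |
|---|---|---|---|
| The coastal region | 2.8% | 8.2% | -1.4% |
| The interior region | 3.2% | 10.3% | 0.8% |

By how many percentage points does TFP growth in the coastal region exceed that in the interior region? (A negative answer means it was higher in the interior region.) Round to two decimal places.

Labor's share = 1 − 0.47 = 0.53.
The coastal region: TFP = 2.8 − 3.854 + 0.742 = -0.312%.
The interior region: TFP = 3.2 − 4.841 − 0.424 = -2.065%.
Difference = -0.312 − (-2.065) = 1.753 pp.

1.75 percentage points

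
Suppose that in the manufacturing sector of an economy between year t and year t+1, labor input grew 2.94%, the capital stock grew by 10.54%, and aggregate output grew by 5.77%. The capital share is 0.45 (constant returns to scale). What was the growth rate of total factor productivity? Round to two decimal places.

Labor's share = 1 − 0.45 = 0.55.
The capital stock: 0.45 × 10.54 = 4.743 pp.
Labor input: 0.55 × 2.94 = 1.617 pp.
TFP growth = 5.77 − 6.36 = -0.59%.

-0.59%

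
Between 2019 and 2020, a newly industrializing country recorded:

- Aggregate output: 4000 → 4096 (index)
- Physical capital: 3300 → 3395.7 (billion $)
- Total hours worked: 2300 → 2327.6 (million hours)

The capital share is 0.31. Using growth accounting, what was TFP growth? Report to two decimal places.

Aggregate output growth = (4096 − 4000) / 4000 = 2.4%.
Physical capital growth = (3395.7 − 3300) / 3300 = 2.9%.
Total hours worked growth = (2327.6 − 2300) / 2300 = 1.2%.
Labor's share = 1 − 0.31 = 0.69.
Physical capital: 0.31 × 2.9 = 0.899 pp.
Total hours worked: 0.69 × 1.2 = 0.828 pp.
TFP growth = 2.4 − 1.727 = 0.673%.

TFP grew 0.67%.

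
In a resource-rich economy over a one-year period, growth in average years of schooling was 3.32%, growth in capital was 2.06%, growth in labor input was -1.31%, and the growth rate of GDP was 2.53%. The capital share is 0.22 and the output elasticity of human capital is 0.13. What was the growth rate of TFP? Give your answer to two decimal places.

Labor's share = 1 − 0.22 − 0.13 = 0.65.
Capital: 0.22 × 2.06 = 0.4532 pp.
Average years of schooling: 0.13 × 3.32 = 0.4316 pp.
Labor input: 0.65 × (-1.31) = -0.8515 pp.
TFP growth = 2.53 − 0.0333 = 2.4967%.

TFP growth was 2.50%.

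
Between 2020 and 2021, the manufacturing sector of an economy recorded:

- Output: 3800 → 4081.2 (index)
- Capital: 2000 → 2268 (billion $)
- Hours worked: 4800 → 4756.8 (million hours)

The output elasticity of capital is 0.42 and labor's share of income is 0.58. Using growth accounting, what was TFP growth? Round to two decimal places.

TFP grew 2.29%.

Output growth = (4081.2 − 3800) / 3800 = 7.4%.
Capital growth = (2268 − 2000) / 2000 = 13.4%.
Hours worked growth = (4756.8 − 4800) / 4800 = -0.9%.
Labor's share = 1 − 0.42 = 0.58.
Capital: 0.42 × 13.4 = 5.628 pp.
Hours worked: 0.58 × (-0.9) = -0.522 pp.
TFP growth = 7.4 − 5.106 = 2.294%.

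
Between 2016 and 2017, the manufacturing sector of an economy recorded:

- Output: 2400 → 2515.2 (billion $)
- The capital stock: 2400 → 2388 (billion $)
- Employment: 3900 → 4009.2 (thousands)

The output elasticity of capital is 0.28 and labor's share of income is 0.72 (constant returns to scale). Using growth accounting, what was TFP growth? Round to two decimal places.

Output growth = (2515.2 − 2400) / 2400 = 4.8%.
The capital stock growth = (2388 − 2400) / 2400 = -0.5%.
Employment growth = (4009.2 − 3900) / 3900 = 2.8%.
Labor's share = 1 − 0.28 = 0.72.
The capital stock: 0.28 × (-0.5) = -0.14 pp.
Employment: 0.72 × 2.8 = 2.016 pp.
TFP growth = 4.8 − 1.876 = 2.924%.

2.92%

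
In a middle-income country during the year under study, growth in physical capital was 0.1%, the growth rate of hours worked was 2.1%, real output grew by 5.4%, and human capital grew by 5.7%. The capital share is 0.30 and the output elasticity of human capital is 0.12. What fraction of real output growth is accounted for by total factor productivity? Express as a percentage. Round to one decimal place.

Labor's share = 1 − 0.3 − 0.12 = 0.58.
Physical capital: 0.3 × 0.1 = 0.03 pp.
Human capital: 0.12 × 5.7 = 0.684 pp.
Hours worked: 0.58 × 2.1 = 1.218 pp.
TFP growth = 5.4 − 1.932 = 3.468%.
TFP share of growth = 3.468 / 5.4 × 100 = 64.222%.

Total factor productivity accounted for 64.2% of growth.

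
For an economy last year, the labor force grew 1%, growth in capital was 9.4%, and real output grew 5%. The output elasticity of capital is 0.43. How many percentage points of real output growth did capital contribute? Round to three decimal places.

Contribution = share × growth = 0.43 × 9.4 = 4.042 pp.

4.042 percentage points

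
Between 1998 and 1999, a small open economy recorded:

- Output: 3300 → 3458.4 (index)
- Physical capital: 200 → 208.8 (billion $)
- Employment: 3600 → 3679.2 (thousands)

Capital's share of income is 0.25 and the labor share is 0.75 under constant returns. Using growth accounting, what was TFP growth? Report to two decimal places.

Output growth = (3458.4 − 3300) / 3300 = 4.8%.
Physical capital growth = (208.8 − 200) / 200 = 4.4%.
Employment growth = (3679.2 − 3600) / 3600 = 2.2%.
Labor's share = 1 − 0.25 = 0.75.
Physical capital: 0.25 × 4.4 = 1.1 pp.
Employment: 0.75 × 2.2 = 1.65 pp.
TFP growth = 4.8 − 2.75 = 2.05%.

TFP grew 2.05%.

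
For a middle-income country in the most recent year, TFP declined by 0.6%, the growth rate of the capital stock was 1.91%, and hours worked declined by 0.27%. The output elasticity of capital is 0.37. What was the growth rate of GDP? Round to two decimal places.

-0.06%

Labor's share = 1 − 0.37 = 0.63.
The capital stock: 0.37 × 1.91 = 0.7067 pp.
Hours worked: 0.63 × (-0.27) = -0.1701 pp.
Output growth = -0.6 + 0.5366 = -0.0634%.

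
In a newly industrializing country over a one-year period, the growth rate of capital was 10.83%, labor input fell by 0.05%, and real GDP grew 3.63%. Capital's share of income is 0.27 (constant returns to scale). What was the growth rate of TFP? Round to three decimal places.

TFP grew 0.742%.

Labor's share = 1 − 0.27 = 0.73.
Capital: 0.27 × 10.83 = 2.9241 pp.
Labor input: 0.73 × (-0.05) = -0.0365 pp.
TFP growth = 3.63 − 2.8876 = 0.7424%.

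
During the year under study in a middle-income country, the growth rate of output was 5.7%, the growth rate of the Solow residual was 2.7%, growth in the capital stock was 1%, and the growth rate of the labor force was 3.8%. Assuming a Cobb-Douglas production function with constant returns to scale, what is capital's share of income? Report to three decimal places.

α = 0.286

gY = gA + α·gK + (1−α)·gL, so gY − gA − gL = α(gK − gL).
5.7 − 2.7 − 3.8 = α × (1 − 3.8).
-0.8 = -2.8 α, so α = 0.28571.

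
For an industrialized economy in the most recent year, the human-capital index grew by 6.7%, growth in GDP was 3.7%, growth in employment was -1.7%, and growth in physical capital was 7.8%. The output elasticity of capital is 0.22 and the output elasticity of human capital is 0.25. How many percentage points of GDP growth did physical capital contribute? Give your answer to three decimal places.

1.716

Contribution = share × growth = 0.22 × 7.8 = 1.716 pp.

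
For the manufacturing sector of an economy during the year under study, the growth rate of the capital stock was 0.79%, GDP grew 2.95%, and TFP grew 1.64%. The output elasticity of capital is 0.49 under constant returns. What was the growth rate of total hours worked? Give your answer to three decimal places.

Labor's share = 1 − 0.49 = 0.51.
gY = gA + 0.49×0.79 + 0.51×g.
0.51×g = 2.95 − 1.64 − 0.3871 = 0.9229.
g = 0.9229 / 0.51 = 1.80961%.

1.810%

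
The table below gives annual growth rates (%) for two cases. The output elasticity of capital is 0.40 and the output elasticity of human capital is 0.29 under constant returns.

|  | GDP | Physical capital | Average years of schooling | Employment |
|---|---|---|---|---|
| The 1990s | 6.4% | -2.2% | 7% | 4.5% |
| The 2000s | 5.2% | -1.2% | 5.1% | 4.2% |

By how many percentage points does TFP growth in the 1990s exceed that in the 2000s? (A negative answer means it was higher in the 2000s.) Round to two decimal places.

0.96 percentage points

Labor's share = 1 − 0.4 − 0.29 = 0.31.
The 1990s: TFP = 6.4 + 0.88 − 2.03 − 1.395 = 3.855%.
The 2000s: TFP = 5.2 + 0.48 − 1.479 − 1.302 = 2.899%.
Difference = 3.855 − (2.899) = 0.956 pp.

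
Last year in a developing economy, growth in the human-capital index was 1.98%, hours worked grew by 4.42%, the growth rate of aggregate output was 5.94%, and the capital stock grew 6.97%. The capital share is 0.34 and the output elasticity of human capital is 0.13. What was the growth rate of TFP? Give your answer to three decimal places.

0.970%

Labor's share = 1 − 0.34 − 0.13 = 0.53.
The capital stock: 0.34 × 6.97 = 2.3698 pp.
The human-capital index: 0.13 × 1.98 = 0.2574 pp.
Hours worked: 0.53 × 4.42 = 2.3426 pp.
TFP growth = 5.94 − 4.9698 = 0.9702%.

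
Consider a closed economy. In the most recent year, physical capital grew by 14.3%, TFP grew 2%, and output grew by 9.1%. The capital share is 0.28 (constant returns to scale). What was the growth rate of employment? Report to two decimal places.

4.30%

Labor's share = 1 − 0.28 = 0.72.
gY = gA + 0.28×14.3 + 0.72×g.
0.72×g = 9.1 − 2 − 4.004 = 3.096.
g = 3.096 / 0.72 = 4.3%.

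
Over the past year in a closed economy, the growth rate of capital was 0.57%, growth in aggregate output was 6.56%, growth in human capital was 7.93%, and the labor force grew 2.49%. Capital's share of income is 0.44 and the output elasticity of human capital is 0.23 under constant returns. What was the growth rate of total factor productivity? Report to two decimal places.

Labor's share = 1 − 0.44 − 0.23 = 0.33.
Capital: 0.44 × 0.57 = 0.2508 pp.
Human capital: 0.23 × 7.93 = 1.8239 pp.
The labor force: 0.33 × 2.49 = 0.8217 pp.
TFP growth = 6.56 − 2.8964 = 3.6636%.

3.66%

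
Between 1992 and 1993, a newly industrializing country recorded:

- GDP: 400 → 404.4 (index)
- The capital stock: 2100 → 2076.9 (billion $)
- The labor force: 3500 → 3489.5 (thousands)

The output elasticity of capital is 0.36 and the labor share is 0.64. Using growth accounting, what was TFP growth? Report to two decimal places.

GDP growth = (404.4 − 400) / 400 = 1.1%.
The capital stock growth = (2076.9 − 2100) / 2100 = -1.1%.
The labor force growth = (3489.5 − 3500) / 3500 = -0.3%.
Labor's share = 1 − 0.36 = 0.64.
The capital stock: 0.36 × (-1.1) = -0.396 pp.
The labor force: 0.64 × (-0.3) = -0.192 pp.
TFP growth = 1.1 + 0.588 = 1.688%.

TFP growth was 1.69%.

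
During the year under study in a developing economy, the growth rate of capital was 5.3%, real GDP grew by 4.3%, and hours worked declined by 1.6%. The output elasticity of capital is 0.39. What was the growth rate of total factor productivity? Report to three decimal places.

Labor's share = 1 − 0.39 = 0.61.
Capital: 0.39 × 5.3 = 2.067 pp.
Hours worked: 0.61 × (-1.6) = -0.976 pp.
TFP growth = 4.3 − 1.091 = 3.209%.

3.209%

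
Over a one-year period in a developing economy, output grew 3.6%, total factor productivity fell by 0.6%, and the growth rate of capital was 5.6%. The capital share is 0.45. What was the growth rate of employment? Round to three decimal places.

Labor's share = 1 − 0.45 = 0.55.
gY = gA + 0.45×5.6 + 0.55×g.
0.55×g = 3.6 + 0.6 − 2.52 = 1.68.
g = 1.68 / 0.55 = 3.05455%.

3.055%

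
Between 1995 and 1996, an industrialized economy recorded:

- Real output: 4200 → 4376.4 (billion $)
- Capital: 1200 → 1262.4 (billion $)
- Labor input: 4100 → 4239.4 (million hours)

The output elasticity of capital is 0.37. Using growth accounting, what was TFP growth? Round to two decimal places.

TFP growth was 0.13%.

Real output growth = (4376.4 − 4200) / 4200 = 4.2%.
Capital growth = (1262.4 − 1200) / 1200 = 5.2%.
Labor input growth = (4239.4 − 4100) / 4100 = 3.4%.
Labor's share = 1 − 0.37 = 0.63.
Capital: 0.37 × 5.2 = 1.924 pp.
Labor input: 0.63 × 3.4 = 2.142 pp.
TFP growth = 4.2 − 4.066 = 0.134%.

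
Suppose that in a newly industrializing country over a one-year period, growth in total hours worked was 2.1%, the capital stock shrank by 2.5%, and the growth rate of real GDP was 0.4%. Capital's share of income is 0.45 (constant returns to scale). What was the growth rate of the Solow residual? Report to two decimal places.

0.37%

Labor's share = 1 − 0.45 = 0.55.
The capital stock: 0.45 × (-2.5) = -1.125 pp.
Total hours worked: 0.55 × 2.1 = 1.155 pp.
TFP growth = 0.4 − 0.03 = 0.37%.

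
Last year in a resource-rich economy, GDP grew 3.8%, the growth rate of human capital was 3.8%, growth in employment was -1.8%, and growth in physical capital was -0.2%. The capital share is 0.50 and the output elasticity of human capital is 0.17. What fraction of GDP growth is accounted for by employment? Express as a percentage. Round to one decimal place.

Employment accounted for -15.6% of growth.

Labor's share = 1 − 0.5 − 0.17 = 0.33.
Employment contributed 0.33 × (-1.8) = -0.594 pp.
Share of growth = -0.594 / 3.8 × 100 = -15.632%.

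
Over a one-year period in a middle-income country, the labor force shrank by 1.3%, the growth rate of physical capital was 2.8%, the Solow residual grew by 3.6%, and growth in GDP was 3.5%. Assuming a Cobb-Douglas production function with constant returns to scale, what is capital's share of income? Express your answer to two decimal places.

Capital's share of income is 0.29.

gY = gA + α·gK + (1−α)·gL, so gY − gA − gL = α(gK − gL).
3.5 − 3.6 + 1.3 = α × (2.8 − (-1.3)).
1.2 = 4.1 α, so α = 0.2927.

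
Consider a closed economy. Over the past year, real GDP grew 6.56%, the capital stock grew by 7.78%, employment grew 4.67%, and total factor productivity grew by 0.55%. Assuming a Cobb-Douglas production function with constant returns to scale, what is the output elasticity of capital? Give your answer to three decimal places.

gY = gA + α·gK + (1−α)·gL, so gY − gA − gL = α(gK − gL).
6.56 − 0.55 − 4.67 = α × (7.78 − 4.67).
1.34 = 3.11 α, so α = 0.43087.

The output elasticity of capital is 0.431.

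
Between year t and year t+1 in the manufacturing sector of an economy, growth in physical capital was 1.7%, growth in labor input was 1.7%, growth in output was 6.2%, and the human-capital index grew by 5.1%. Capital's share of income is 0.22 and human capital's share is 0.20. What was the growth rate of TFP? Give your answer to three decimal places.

Labor's share = 1 − 0.22 − 0.2 = 0.58.
Physical capital: 0.22 × 1.7 = 0.374 pp.
The human-capital index: 0.2 × 5.1 = 1.02 pp.
Labor input: 0.58 × 1.7 = 0.986 pp.
TFP growth = 6.2 − 2.38 = 3.82%.

TFP growth was 3.820%.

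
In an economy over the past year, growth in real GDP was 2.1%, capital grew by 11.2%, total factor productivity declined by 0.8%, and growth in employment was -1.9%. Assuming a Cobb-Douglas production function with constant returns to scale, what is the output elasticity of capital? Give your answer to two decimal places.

The output elasticity of capital is 0.37.

gY = gA + α·gK + (1−α)·gL, so gY − gA − gL = α(gK − gL).
2.1 + 0.8 + 1.9 = α × (11.2 − (-1.9)).
4.8 = 13.1 α, so α = 0.3664.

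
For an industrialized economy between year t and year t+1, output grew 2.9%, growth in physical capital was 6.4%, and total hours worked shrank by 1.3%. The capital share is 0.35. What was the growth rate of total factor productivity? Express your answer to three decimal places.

1.505%

Labor's share = 1 − 0.35 = 0.65.
Physical capital: 0.35 × 6.4 = 2.24 pp.
Total hours worked: 0.65 × (-1.3) = -0.845 pp.
TFP growth = 2.9 − 1.395 = 1.505%.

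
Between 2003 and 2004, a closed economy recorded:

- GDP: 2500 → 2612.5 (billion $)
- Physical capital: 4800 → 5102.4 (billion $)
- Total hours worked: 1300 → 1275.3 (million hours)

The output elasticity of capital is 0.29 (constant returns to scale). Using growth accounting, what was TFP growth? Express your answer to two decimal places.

4.02%

GDP growth = (2612.5 − 2500) / 2500 = 4.5%.
Physical capital growth = (5102.4 − 4800) / 4800 = 6.3%.
Total hours worked growth = (1275.3 − 1300) / 1300 = -1.9%.
Labor's share = 1 − 0.29 = 0.71.
Physical capital: 0.29 × 6.3 = 1.827 pp.
Total hours worked: 0.71 × (-1.9) = -1.349 pp.
TFP growth = 4.5 − 0.478 = 4.022%.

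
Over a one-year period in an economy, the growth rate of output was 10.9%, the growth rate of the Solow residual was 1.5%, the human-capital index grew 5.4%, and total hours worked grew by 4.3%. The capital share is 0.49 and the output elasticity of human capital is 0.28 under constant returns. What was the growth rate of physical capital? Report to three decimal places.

14.080%

Labor's share = 1 − 0.49 − 0.28 = 0.23.
gY = gA + 0.28×5.4 + 0.23×4.3 + 0.49×g.
0.49×g = 10.9 − 1.5 − 2.501 = 6.899.
g = 6.899 / 0.49 = 14.07959%.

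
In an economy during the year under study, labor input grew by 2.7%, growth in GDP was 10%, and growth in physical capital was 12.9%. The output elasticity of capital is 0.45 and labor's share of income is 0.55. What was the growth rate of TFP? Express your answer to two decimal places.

Labor's share = 1 − 0.45 = 0.55.
Physical capital: 0.45 × 12.9 = 5.805 pp.
Labor input: 0.55 × 2.7 = 1.485 pp.
TFP growth = 10 − 7.29 = 2.71%.

2.71%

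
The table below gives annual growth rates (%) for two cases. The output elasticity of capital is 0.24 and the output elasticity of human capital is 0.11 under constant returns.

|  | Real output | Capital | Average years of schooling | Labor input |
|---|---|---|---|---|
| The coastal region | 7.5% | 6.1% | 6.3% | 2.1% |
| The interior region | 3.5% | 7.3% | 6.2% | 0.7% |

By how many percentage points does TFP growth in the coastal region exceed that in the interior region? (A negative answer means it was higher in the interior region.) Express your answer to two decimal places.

3.37 percentage points

Labor's share = 1 − 0.24 − 0.11 = 0.65.
The coastal region: TFP = 7.5 − 1.464 − 0.693 − 1.365 = 3.978%.
The interior region: TFP = 3.5 − 1.752 − 0.682 − 0.455 = 0.611%.
Difference = 3.978 − (0.611) = 3.367 pp.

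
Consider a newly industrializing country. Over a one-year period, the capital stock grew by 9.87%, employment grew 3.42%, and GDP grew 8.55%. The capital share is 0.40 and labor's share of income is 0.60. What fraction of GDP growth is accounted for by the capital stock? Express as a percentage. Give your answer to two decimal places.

46.18%

The capital stock contributed 0.4 × 9.87 = 3.948 pp.
Share of growth = 3.948 / 8.55 × 100 = 46.1754%.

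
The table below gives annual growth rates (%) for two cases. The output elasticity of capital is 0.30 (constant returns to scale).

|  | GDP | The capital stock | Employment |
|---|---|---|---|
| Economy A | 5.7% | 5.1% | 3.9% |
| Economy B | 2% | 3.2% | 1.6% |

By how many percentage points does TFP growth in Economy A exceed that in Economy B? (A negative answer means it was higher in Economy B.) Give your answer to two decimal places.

1.52 percentage points

Labor's share = 1 − 0.3 = 0.7.
Economy A: TFP = 5.7 − 1.53 − 2.73 = 1.44%.
Economy B: TFP = 2 − 0.96 − 1.12 = -0.08%.
Difference = 1.44 − (-0.08) = 1.52 pp.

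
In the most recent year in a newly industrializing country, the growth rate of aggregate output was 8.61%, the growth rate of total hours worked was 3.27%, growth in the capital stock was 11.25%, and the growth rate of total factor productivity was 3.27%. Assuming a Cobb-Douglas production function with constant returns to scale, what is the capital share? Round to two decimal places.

α = 0.26

gY = gA + α·gK + (1−α)·gL, so gY − gA − gL = α(gK − gL).
8.61 − 3.27 − 3.27 = α × (11.25 − 3.27).
2.07 = 7.98 α, so α = 0.2594.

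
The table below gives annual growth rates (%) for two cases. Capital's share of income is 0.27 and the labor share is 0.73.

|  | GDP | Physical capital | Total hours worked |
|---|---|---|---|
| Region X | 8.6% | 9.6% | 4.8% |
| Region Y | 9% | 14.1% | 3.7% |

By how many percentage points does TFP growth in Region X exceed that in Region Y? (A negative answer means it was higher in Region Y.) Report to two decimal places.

0.01 percentage points

Labor's share = 1 − 0.27 = 0.73.
Region X: TFP = 8.6 − 2.592 − 3.504 = 2.504%.
Region Y: TFP = 9 − 3.807 − 2.701 = 2.492%.
Difference = 2.504 − (2.492) = 0.012 pp.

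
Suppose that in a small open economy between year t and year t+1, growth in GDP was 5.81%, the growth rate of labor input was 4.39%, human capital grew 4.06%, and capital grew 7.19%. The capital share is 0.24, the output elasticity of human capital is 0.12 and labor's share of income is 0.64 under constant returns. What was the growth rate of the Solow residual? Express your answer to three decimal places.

The Solow residual growth was 0.788%.

Labor's share = 1 − 0.24 − 0.12 = 0.64.
Capital: 0.24 × 7.19 = 1.7256 pp.
Human capital: 0.12 × 4.06 = 0.4872 pp.
Labor input: 0.64 × 4.39 = 2.8096 pp.
TFP growth = 5.81 − 5.0224 = 0.7876%.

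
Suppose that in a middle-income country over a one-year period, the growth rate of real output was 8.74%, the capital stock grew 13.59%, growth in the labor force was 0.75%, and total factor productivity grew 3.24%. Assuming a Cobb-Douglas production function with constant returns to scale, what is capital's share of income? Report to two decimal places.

gY = gA + α·gK + (1−α)·gL, so gY − gA − gL = α(gK − gL).
8.74 − 3.24 − 0.75 = α × (13.59 − 0.75).
4.75 = 12.84 α, so α = 0.3699.

Capital's share of income is 0.37.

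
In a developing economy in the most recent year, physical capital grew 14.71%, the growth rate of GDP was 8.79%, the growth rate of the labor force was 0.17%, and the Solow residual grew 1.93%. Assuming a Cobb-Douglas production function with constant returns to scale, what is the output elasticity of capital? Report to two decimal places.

gY = gA + α·gK + (1−α)·gL, so gY − gA − gL = α(gK − gL).
8.79 − 1.93 − 0.17 = α × (14.71 − 0.17).
6.69 = 14.54 α, so α = 0.4601.

α = 0.46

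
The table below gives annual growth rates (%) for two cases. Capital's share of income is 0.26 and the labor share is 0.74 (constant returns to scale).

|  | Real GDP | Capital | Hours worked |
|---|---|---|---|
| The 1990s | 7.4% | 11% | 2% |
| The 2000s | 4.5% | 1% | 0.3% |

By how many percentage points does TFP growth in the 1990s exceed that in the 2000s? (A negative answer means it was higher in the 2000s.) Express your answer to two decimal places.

-0.96 percentage points

Labor's share = 1 − 0.26 = 0.74.
The 1990s: TFP = 7.4 − 2.86 − 1.48 = 3.06%.
The 2000s: TFP = 4.5 − 0.26 − 0.222 = 4.018%.
Difference = 3.06 − (4.018) = -0.958 pp.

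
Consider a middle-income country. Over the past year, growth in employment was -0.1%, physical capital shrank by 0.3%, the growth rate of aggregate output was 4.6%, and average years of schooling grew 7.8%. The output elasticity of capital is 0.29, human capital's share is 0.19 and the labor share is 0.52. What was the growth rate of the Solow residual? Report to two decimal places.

3.26%

Labor's share = 1 − 0.29 − 0.19 = 0.52.
Physical capital: 0.29 × (-0.3) = -0.087 pp.
Average years of schooling: 0.19 × 7.8 = 1.482 pp.
Employment: 0.52 × (-0.1) = -0.052 pp.
TFP growth = 4.6 − 1.343 = 3.257%.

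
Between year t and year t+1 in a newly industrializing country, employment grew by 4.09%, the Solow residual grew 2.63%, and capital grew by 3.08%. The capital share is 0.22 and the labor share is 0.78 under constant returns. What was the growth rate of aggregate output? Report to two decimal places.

Aggregate output grew 6.50%.

Labor's share = 1 − 0.22 = 0.78.
Capital: 0.22 × 3.08 = 0.6776 pp.
Employment: 0.78 × 4.09 = 3.1902 pp.
Output growth = 2.63 + 3.8678 = 6.4978%.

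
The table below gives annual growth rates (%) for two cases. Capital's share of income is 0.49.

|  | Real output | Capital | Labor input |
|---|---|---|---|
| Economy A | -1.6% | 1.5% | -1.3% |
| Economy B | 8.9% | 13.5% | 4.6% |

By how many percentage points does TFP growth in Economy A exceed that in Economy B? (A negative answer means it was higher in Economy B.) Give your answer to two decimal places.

-1.61 percentage points

Labor's share = 1 − 0.49 = 0.51.
Economy A: TFP = -1.6 − 0.735 + 0.663 = -1.672%.
Economy B: TFP = 8.9 − 6.615 − 2.346 = -0.061%.
Difference = -1.672 − (-0.061) = -1.611 pp.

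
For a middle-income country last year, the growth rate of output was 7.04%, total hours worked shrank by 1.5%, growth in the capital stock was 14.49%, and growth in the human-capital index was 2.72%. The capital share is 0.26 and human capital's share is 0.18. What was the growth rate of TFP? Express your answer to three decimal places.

Labor's share = 1 − 0.26 − 0.18 = 0.56.
The capital stock: 0.26 × 14.49 = 3.7674 pp.
The human-capital index: 0.18 × 2.72 = 0.4896 pp.
Total hours worked: 0.56 × (-1.5) = -0.84 pp.
TFP growth = 7.04 − 3.417 = 3.623%.

3.623%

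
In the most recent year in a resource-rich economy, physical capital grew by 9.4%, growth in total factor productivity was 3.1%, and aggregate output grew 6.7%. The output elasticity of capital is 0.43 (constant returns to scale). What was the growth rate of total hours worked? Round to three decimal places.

-0.775%

Labor's share = 1 − 0.43 = 0.57.
gY = gA + 0.43×9.4 + 0.57×g.
0.57×g = 6.7 − 3.1 − 4.042 = -0.442.
g = -0.442 / 0.57 = -0.77544%.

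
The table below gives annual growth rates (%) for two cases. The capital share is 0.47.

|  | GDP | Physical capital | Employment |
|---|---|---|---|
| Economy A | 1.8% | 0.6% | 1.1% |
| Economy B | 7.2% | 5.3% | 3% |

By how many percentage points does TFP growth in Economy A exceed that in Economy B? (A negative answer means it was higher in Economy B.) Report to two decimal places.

-2.18 percentage points

Labor's share = 1 − 0.47 = 0.53.
Economy A: TFP = 1.8 − 0.282 − 0.583 = 0.935%.
Economy B: TFP = 7.2 − 2.491 − 1.59 = 3.119%.
Difference = 0.935 − (3.119) = -2.184 pp.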